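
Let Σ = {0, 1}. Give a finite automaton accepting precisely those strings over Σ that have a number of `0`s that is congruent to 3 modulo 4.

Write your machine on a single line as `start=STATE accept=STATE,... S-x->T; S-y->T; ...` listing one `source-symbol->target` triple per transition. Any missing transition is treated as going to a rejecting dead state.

The only thing that matters is how many `0`s have appeared, reduced mod 4. Use one state per residue: q0 for 0, …, q3 for 3. Reading `0` moves to the next residue; anything else stays put. q3 is accepting.
4 states suffice.
        0   1  
>  q0   q1  q0 
   q1   q2  q1 
   q2   q3  q2 
 * q3   q0  q3 
(> = start, * = accepting)

start=q0; accept=q3; q0-0->q1; q0-1->q0; q1-0->q2; q1-1->q1; q2-0->q3; q2-1->q2; q3-0->q0; q3-1->q3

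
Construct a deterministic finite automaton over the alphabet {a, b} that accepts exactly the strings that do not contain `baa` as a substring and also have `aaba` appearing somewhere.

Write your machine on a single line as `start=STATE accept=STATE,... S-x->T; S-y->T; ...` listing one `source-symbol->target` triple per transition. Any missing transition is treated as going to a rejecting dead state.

Run two small machines in parallel and take their product. The first has 4 states tracking partial matches of the forbidden pattern `baa`; the second has 5 states tracking whether and how much of `aaba` has been seen. A product state is a pair (one from each), accepting exactly when both do. Minimizing collapses redundant product states.
With 7 states:
        a   b  
>  S0   S1  S2 
   S1   S3  S2 
   S2   S2  S2 
   S3   S3  S4 
   S4   S5  S2 
 * S5   S2  S6 
 * S6   S5  S6 
(> = start, * = accepting)

start=S0; accept=S5,S6; S0-a->S1; S0-b->S2; S1-a->S3; S1-b->S2; S2-a->S2; S2-b->S2; S3-a->S3; S3-b->S4; S4-a->S5; S4-b->S2; S5-a->S2; S5-b->S6; S6-a->S5; S6-b->S6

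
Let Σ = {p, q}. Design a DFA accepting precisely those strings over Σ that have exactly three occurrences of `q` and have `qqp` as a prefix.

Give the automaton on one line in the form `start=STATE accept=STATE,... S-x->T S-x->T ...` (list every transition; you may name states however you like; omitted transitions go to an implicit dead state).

Handle the two conditions separately and then intersect. The first has 5 states tracking the count of `q`s, saturating at 4; the second has 5 states tracking whether the input so far still matches the prefix `qqp`. A product state is a pair (one from each), accepting exactly when both do. Equivalent product states are then merged.
        p   q  
>  s0   s1  s2 
   s1   s1  s1 
   s2   s1  s3 
   s3   s4  s1 
   s4   s4  s5 
 * s5   s5  s1 
(> = start, * = accepting)

start=s0 accept=s5 s0-p->s1 s0-q->s2 s1-p->s1 s1-q->s1 s2-p->s1 s2-q->s3 s3-p->s4 s3-q->s1 s4-p->s4 s4-q->s5 s5-p->s5 s5-q->s1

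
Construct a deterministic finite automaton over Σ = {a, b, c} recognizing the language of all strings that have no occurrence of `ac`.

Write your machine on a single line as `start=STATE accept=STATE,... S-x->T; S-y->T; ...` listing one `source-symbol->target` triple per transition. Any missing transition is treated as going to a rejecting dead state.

This is the complement of 'contains `ac`'. Use the same substring-matching states — q0 through q2 holding how much of `ac` has just been matched — but flip the accepting set: everything except the trap q2 accepts.
3 states suffice.
        a   b   c  
>* q0   q1  q0  q0 
 * q1   q1  q0  q2 
   q2   q2  q2  q2 
(> = start, * = accepting)

start=q0; accept=q0,q1; q0-a->q1; q0-b->q0; q0-c->q0; q1-a->q1; q1-b->q0; q1-c->q2; q2-a->q2; q2-b->q2; q2-c->q2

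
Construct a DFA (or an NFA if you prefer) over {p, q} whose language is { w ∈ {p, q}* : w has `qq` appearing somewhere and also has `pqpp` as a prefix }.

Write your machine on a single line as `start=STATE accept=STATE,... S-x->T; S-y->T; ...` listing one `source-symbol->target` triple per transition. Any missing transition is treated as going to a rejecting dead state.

start=A; accept=H; A-p->B; A-q->C; B-p->C; B-q->D; C-p->C; C-q->C; D-p->E; D-q->C; E-p->F; E-q->C; F-p->F; F-q->G; G-p->F; G-q->H; H-p->H; H-q->H

Run two small machines in parallel and take their product. The first has 3 states tracking whether and how much of `qq` has been seen; the second has 6 states tracking whether the input so far still matches the prefix `pqpp`. A product state is a pair (one from each), accepting exactly when both do. After merging equivalent states the machine shrinks.
8 states suffice.
       p  q 
>  A   B  C 
   B   C  D 
   C   C  C 
   D   E  C 
   E   F  C 
   F   F  G 
   G   F  H 
 * H   H  H 
(> = start, * = accepting)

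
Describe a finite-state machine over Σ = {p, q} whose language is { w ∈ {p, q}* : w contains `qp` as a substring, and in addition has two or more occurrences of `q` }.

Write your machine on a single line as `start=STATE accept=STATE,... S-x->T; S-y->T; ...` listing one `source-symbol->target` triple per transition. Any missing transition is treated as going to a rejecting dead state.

start=A; accept=E,G; A-p->A; A-q->B; B-p->C; B-q->D; C-p->C; C-q->E; D-p->E; D-q->F; E-p->E; E-q->G; F-p->G; F-q->F; G-p->G; G-q->G

Handle the two conditions separately and then intersect. The first has 3 states tracking whether and how much of `qp` has been seen; the second has 4 states tracking the count of `q`s, saturating at 3. A product state is a pair (one from each), accepting exactly when both do.
       p  q 
>  A   A  B 
   B   C  D 
   C   C  E 
   D   E  F 
 * E   E  G 
   F   G  F 
 * G   G  G 
(> = start, * = accepting)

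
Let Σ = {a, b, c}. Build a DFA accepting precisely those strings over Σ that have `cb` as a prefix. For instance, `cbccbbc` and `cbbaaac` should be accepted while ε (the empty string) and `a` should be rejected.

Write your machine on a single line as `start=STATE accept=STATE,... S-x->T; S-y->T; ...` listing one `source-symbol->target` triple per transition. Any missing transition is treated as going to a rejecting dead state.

start=s0; accept=s2; s0-a->s3; s0-b->s3; s0-c->s1; s1-a->s3; s1-b->s2; s1-c->s3; s2-a->s2; s2-b->s2; s2-c->s2; s3-a->s3; s3-b->s3; s3-c->s3

Walk along `cb` while the input agrees: from s0 take `c` to s1, and so on. Any deviation drops to the rejecting sink s3. Once s2 is reached the prefix is confirmed and every continuation is accepted.
4 states suffice.
        a   b   c  
>  s0   s3  s3  s1 
   s1   s3  s2  s3 
 * s2   s2  s2  s2 
   s3   s3  s3  s3 
(> = start, * = accepting)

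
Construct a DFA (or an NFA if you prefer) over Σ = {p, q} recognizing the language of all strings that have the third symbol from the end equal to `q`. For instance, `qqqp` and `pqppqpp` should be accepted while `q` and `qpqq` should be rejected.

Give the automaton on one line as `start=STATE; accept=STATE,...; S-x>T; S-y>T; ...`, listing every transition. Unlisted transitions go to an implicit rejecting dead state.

A DFA must remember the last 3 symbols (since which symbol is third-to-last isn't known until the input ends). Use one state per possible window of the last ≤3 symbols; accept from those whose window starts with `q`.
A 15-state machine:
       p  q 
>  A   B  C 
   B   D  E 
   C   F  G 
   D   H  I 
   E   J  K 
   F   L  M 
   G   N  O 
   H   H  I 
   I   J  K 
   J   L  M 
   K   N  O 
 * L   H  I 
 * M   J  K 
 * N   L  M 
 * O   N  O 
(> = start, * = accepting)

start=A; accept=L,M,N,O; A-p>B; A-q>C; B-p>D; B-q>E; C-p>F; C-q>G; D-p>H; D-q>I; E-p>J; E-q>K; F-p>L; F-q>M; G-p>N; G-q>O; H-p>H; H-q>I; I-p>J; I-q>K; J-p>L; J-q>M; K-p>N; K-q>O; L-p>H; L-q>I; M-p>J; M-q>K; N-p>L; N-q>M; O-p>N; O-q>O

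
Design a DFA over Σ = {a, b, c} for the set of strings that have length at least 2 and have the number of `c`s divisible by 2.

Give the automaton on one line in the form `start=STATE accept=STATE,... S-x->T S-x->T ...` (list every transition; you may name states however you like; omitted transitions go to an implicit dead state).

start=q0 accept=q3,q5 q0-a->q1 q0-b->q1 q0-c->q2 q1-a->q3 q1-b->q3 q1-c->q4 q2-a->q4 q2-b->q4 q2-c->q3 q3-a->q5 q3-b->q5 q3-c->q6 q4-a->q6 q4-b->q6 q4-c->q5 q5-a->q5 q5-b->q5 q5-c->q6 q6-a->q6 q6-b->q6 q6-c->q5

Build one automaton per condition and run them in lockstep. The first has 4 states tracking the input length, saturating at 3; the second has 2 states tracking the count of `c`s modulo 2. A product state is a pair (one from each), accepting exactly when both do.
        a   b   c  
>  q0   q1  q1  q2 
   q1   q3  q3  q4 
   q2   q4  q4  q3 
 * q3   q5  q5  q6 
   q4   q6  q6  q5 
 * q5   q5  q5  q6 
   q6   q6  q6  q5 
(> = start, * = accepting)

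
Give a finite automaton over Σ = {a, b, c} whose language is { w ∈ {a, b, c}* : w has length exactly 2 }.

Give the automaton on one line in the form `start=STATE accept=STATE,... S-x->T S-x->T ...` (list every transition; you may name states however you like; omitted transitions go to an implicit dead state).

start=S0 accept=S2 S0-a->S1 S0-b->S1 S0-c->S1 S1-a->S2 S1-b->S2 S1-c->S2 S2-a->S3 S2-b->S3 S2-c->S3 S3-a->S3 S3-b->S3 S3-c->S3

Count input length up to 3: every symbol moves from S0 toward S3, which means 'more than 2' and absorbs. Accept from {S2}.
With 4 states:
        a   b   c  
>  S0   S1  S1  S1 
   S1   S2  S2  S2 
 * S2   S3  S3  S3 
   S3   S3  S3  S3 
(> = start, * = accepting)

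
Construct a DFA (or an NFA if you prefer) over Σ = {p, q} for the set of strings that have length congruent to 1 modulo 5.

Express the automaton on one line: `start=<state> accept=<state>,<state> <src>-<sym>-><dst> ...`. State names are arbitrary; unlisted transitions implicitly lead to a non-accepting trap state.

start=A accept=B A-p->B A-q->B B-p->C B-q->C C-p->D C-q->D D-p->E D-q->E E-p->A E-q->A

Count input length modulo 5: every symbol advances one step around the cycle A → B → C → D → E → A. Accept at B.
A 5-state machine:
       p  q 
>  A   B  B 
 * B   C  C 
   C   D  D 
   D   E  E 
   E   A  A 
(> = start, * = accepting)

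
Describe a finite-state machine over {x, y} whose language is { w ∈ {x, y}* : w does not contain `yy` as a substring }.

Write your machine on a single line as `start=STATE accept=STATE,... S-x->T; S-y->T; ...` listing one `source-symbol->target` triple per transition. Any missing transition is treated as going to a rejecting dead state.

start=s0; accept=s0,s1; s0-x->s0; s0-y->s1; s1-x->s0; s1-y->s2; s2-x->s2; s2-y->s2

This is the complement of 'contains `yy`'. Use the same substring-matching states — s0 through s2 holding how much of `yy` has just been matched — but flip the accepting set: everything except the trap s2 accepts.
3 states suffice.
        x   y  
>* s0   s0  s1 
 * s1   s0  s2 
   s2   s2  s2 
(> = start, * = accepting)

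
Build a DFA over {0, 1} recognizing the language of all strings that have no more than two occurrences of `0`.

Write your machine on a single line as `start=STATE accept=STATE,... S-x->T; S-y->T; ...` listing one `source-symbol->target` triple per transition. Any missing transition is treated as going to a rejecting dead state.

Only the number of `0`s matters, and only up to 3. Make a chain q0 → q1 → q2 → q3 advanced by each `0` (with q3 absorbing); every other symbol self-loops. The accepting set is {q0, q1, q2}.
A 4-state machine:
        0   1  
>* q0   q1  q0 
 * q1   q2  q1 
 * q2   q3  q2 
   q3   q3  q3 
(> = start, * = accepting)

start=q0; accept=q0,q1,q2; q0-0->q1; q0-1->q0; q1-0->q2; q1-1->q1; q2-0->q3; q2-1->q2; q3-0->q3; q3-1->q3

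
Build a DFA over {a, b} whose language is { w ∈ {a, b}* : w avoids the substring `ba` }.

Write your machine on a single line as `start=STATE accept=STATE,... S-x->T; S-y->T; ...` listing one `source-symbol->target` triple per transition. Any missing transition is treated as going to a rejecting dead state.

start=q0; accept=q0,q1; q0-a->q0; q0-b->q1; q1-a->q2; q1-b->q1; q2-a->q2; q2-b->q2

This is the complement of 'contains `ba`'. Use the same substring-matching states — q0 through q2 holding how much of `ba` has just been matched — but flip the accepting set: everything except the trap q2 accepts.
With 3 states:
        a   b  
>* q0   q0  q1 
 * q1   q2  q1 
   q2   q2  q2 
(> = start, * = accepting)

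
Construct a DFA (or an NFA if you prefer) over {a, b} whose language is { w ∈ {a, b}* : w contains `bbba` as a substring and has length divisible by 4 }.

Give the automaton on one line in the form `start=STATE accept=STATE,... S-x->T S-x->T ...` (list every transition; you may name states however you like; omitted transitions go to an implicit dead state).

Run two small machines in parallel and take their product. One (5 states) tracks whether and how much of `bbba` has been seen; the other (4 states) tracks the input length modulo 4. Each combined state is a pair, one component from each; accept when both components accept.
20 states suffice.
          a    b  
>  s0     s1   s2 
   s1     s3   s4 
   s2     s3   s5 
   s3     s6   s7 
   s4     s6   s8 
   s5     s6   s9 
   s6     s0  s10 
   s7     s0  s11 
   s8     s0  s12 
   s9    s13  s12 
   s10    s1  s14 
   s11    s1  s15 
   s12   s16  s15 
 * s13   s16  s16 
   s14    s3  s17 
   s15   s18  s17 
   s16   s18  s18 
   s17   s19   s9 
   s18   s19  s19 
   s19   s13  s13 
(> = start, * = accepting)

start=s0 accept=s13 s0-a->s1 s0-b->s2 s1-a->s3 s1-b->s4 s2-a->s3 s2-b->s5 s3-a->s6 s3-b->s7 s4-a->s6 s4-b->s8 s5-a->s6 s5-b->s9 s6-a->s0 s6-b->s10 s7-a->s0 s7-b->s11 s8-a->s0 s8-b->s12 s9-a->s13 s9-b->s12 s10-a->s1 s10-b->s14 s11-a->s1 s11-b->s15 s12-a->s16 s12-b->s15 s13-a->s16 s13-b->s16 s14-a->s3 s14-b->s17 s15-a->s18 s15-b->s17 s16-a->s18 s16-b->s18 s17-a->s19 s17-b->s9 s18-a->s19 s18-b->s19 s19-a->s13 s19-b->s13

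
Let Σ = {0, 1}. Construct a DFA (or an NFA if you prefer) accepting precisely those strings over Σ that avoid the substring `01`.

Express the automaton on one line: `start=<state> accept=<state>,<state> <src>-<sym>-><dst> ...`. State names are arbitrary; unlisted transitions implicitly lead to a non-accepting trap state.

start=q0 accept=q0,q1 q0-0->q1 q0-1->q0 q1-0->q1 q1-1->q2 q2-0->q2 q2-1->q2

This is the complement of 'contains `01`'. Use the same substring-matching states — q0 through q2 holding how much of `01` has just been matched — but flip the accepting set: everything except the trap q2 accepts.
A 3-state machine:
        0   1  
>* q0   q1  q0 
 * q1   q1  q2 
   q2   q2  q2 
(> = start, * = accepting)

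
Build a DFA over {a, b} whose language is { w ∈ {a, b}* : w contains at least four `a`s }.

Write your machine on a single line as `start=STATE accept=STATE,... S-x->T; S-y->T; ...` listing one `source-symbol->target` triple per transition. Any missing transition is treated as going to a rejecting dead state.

start=q0; accept=q4,q5; q0-a->q1; q0-b->q0; q1-a->q2; q1-b->q1; q2-a->q3; q2-b->q2; q3-a->q4; q3-b->q3; q4-a->q5; q4-b->q4; q5-a->q5; q5-b->q5

Only the number of `a`s matters, and only up to 5. Make a chain q0 → q1 → q2 → q3 → q4 → q5 advanced by each `a` (with q5 absorbing); every other symbol self-loops. The accepting set is {q4, q5}.
        a   b  
>  q0   q1  q0 
   q1   q2  q1 
   q2   q3  q2 
   q3   q4  q3 
 * q4   q5  q4 
 * q5   q5  q5 
(> = start, * = accepting)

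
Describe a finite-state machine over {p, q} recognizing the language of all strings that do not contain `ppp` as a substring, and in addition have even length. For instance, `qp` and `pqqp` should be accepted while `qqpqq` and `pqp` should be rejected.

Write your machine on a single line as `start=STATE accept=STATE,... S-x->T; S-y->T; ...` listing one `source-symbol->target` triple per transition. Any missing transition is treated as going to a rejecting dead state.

start=A; accept=A,D,E; A-p->B; A-q->C; B-p->D; B-q->A; C-p->E; C-q->A; D-p->F; D-q->C; E-p->G; E-q->C; F-p->F; F-q->F; G-p->F; G-q->A

Build one automaton per condition and run them in lockstep. The first has 4 states tracking partial matches of the forbidden pattern `ppp`; the second has 2 states tracking the input length modulo 2. A product state is a pair (one from each), accepting exactly when both do. Minimizing collapses redundant product states.
A 7-state machine:
       p  q 
>* A   B  C 
   B   D  A 
   C   E  A 
 * D   F  C 
 * E   G  C 
   F   F  F 
   G   F  A 
(> = start, * = accepting)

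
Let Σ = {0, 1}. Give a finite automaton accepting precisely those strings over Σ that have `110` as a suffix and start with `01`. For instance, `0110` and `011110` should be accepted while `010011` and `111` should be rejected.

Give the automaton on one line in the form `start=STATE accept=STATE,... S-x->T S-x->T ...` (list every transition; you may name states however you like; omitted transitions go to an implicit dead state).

Build one automaton per condition and run them in lockstep. The first has 4 states tracking how much of the suffix `110` has currently been matched; the second has 4 states tracking whether the input so far still matches the prefix `01`. A product state is a pair (one from each), accepting exactly when both do. After merging equivalent states the machine shrinks.
A 7-state machine:
        0   1  
>  S0   S1  S2 
   S1   S2  S3 
   S2   S2  S2 
   S3   S4  S5 
   S4   S4  S3 
   S5   S6  S5 
 * S6   S4  S3 
(> = start, * = accepting)

start=S0 accept=S6 S0-0->S1 S0-1->S2 S1-0->S2 S1-1->S3 S2-0->S2 S2-1->S2 S3-0->S4 S3-1->S5 S4-0->S4 S4-1->S3 S5-0->S6 S5-1->S5 S6-0->S4 S6-1->S3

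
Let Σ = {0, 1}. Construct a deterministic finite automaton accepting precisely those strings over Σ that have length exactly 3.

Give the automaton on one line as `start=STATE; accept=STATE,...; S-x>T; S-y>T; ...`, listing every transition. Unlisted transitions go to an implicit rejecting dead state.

start=q0; accept=q3; q0-0>q1; q0-1>q1; q1-0>q2; q1-1>q2; q2-0>q3; q2-1>q3; q3-0>q4; q3-1>q4; q4-0>q4; q4-1>q4

Count input length up to 4: every symbol moves from q0 toward q4, which means 'more than 3' and absorbs. Accept from {q3}.
        0   1  
>  q0   q1  q1 
   q1   q2  q2 
   q2   q3  q3 
 * q3   q4  q4 
   q4   q4  q4 
(> = start, * = accepting)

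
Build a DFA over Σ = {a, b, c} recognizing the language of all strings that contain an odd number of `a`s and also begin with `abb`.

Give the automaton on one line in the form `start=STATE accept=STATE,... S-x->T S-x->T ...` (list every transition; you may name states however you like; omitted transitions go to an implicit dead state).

start=q0 accept=q4 q0-a->q1 q0-b->q2 q0-c->q2 q1-a->q2 q1-b->q3 q1-c->q2 q2-a->q2 q2-b->q2 q2-c->q2 q3-a->q2 q3-b->q4 q3-c->q2 q4-a->q5 q4-b->q4 q4-c->q4 q5-a->q4 q5-b->q5 q5-c->q5

Handle the two conditions separately and then intersect. The first has 2 states tracking the count of `a`s modulo 2; the second has 5 states tracking whether the input so far still matches the prefix `abb`. A product state is a pair (one from each), accepting exactly when both do. Equivalent product states are then merged.
A 6-state machine:
        a   b   c  
>  q0   q1  q2  q2 
   q1   q2  q3  q2 
   q2   q2  q2  q2 
   q3   q2  q4  q2 
 * q4   q5  q4  q4 
   q5   q4  q5  q5 
(> = start, * = accepting)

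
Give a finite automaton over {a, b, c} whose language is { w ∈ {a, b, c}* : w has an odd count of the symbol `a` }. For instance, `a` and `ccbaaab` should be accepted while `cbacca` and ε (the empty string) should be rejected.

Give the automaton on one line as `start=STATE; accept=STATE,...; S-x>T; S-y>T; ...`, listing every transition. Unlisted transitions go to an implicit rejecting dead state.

start=s0; accept=s1; s0-a>s1; s0-b>s0; s0-c>s0; s1-a>s0; s1-b>s1; s1-c>s1

The only thing that matters is how many `a`s have appeared, reduced mod 2. Use one state per residue: s0 for 0, …, s1 for 1. Reading `a` moves to the next residue; anything else stays put. s1 is accepting.
A 2-state machine:
        a   b   c  
>  s0   s1  s0  s0 
 * s1   s0  s1  s1 
(> = start, * = accepting)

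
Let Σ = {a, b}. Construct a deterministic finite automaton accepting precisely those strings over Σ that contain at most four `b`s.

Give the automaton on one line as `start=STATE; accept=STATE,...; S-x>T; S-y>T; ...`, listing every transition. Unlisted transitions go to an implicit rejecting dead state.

start=S0; accept=S0,S1,S2,S3,S4; S0-a>S0; S0-b>S1; S1-a>S1; S1-b>S2; S2-a>S2; S2-b>S3; S3-a>S3; S3-b>S4; S4-a>S4; S4-b>S5; S5-a>S5; S5-b>S5

Only the number of `b`s matters, and only up to 5. Make a chain S0 → S1 → S2 → S3 → S4 → S5 advanced by each `b` (with S5 absorbing); every other symbol self-loops. The accepting set is {S0, S1, S2, S3, S4}.
6 states suffice.
        a   b  
>* S0   S0  S1 
 * S1   S1  S2 
 * S2   S2  S3 
 * S3   S3  S4 
 * S4   S4  S5 
   S5   S5  S5 
(> = start, * = accepting)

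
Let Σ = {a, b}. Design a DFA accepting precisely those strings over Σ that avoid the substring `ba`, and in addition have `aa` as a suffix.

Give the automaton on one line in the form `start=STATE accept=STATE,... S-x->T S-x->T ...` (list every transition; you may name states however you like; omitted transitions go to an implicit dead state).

Build one automaton per condition and run them in lockstep. The first has 3 states tracking partial matches of the forbidden pattern `ba`; the second has 3 states tracking how much of the suffix `aa` has currently been matched. A product state is a pair (one from each), accepting exactly when both do.
A 7-state machine:
        a   b  
>  q0   q1  q2 
   q1   q3  q2 
   q2   q4  q2 
 * q3   q3  q2 
   q4   q5  q6 
   q5   q5  q6 
   q6   q4  q6 
(> = start, * = accepting)

start=q0 accept=q3 q0-a->q1 q0-b->q2 q1-a->q3 q1-b->q2 q2-a->q4 q2-b->q2 q3-a->q3 q3-b->q2 q4-a->q5 q4-b->q6 q5-a->q5 q5-b->q6 q6-a->q4 q6-b->q6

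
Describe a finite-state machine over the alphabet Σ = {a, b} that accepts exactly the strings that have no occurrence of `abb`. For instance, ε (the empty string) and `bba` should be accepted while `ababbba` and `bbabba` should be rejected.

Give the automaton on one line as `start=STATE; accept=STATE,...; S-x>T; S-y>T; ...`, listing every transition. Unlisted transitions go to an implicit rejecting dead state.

start=s0; accept=s0,s1,s2; s0-a>s1; s0-b>s0; s1-a>s1; s1-b>s2; s2-a>s1; s2-b>s3; s3-a>s3; s3-b>s3

This is the complement of 'contains `abb`'. Use the same substring-matching states — s0 through s3 holding how much of `abb` has just been matched — but flip the accepting set: everything except the trap s3 accepts.
4 states suffice.
        a   b  
>* s0   s1  s0 
 * s1   s1  s2 
 * s2   s1  s3 
   s3   s3  s3 
(> = start, * = accepting)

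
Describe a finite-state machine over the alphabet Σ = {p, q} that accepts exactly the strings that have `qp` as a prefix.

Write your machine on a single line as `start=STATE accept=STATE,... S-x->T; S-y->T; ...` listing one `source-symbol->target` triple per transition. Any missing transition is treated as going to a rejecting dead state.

Walk along `qp` while the input agrees: from A take `q` to B, and so on. Any deviation drops to the rejecting sink D. Once C is reached the prefix is confirmed and every continuation is accepted.
With 4 states:
       p  q 
>  A   D  B 
   B   C  D 
 * C   C  C 
   D   D  D 
(> = start, * = accepting)

start=A; accept=C; A-p->D; A-q->B; B-p->C; B-q->D; C-p->C; C-q->C; D-p->D; D-q->D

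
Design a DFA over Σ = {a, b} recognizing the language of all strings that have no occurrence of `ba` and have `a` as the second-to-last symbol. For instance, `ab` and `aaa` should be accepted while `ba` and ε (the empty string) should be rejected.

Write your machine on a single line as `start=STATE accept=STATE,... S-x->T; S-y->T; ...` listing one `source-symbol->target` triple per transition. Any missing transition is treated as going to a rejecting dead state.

start=q0; accept=q3,q4; q0-a->q1; q0-b->q2; q1-a->q3; q1-b->q4; q2-a->q2; q2-b->q2; q3-a->q3; q3-b->q4; q4-a->q2; q4-b->q2

Run two small machines in parallel and take their product. One (3 states) tracks partial matches of the forbidden pattern `ba`; the other (7 states) tracks the last 2 symbols read. Each combined state is a pair, one component from each; accept when both components accept. After merging equivalent states the machine shrinks.
With 5 states:
        a   b  
>  q0   q1  q2 
   q1   q3  q4 
   q2   q2  q2 
 * q3   q3  q4 
 * q4   q2  q2 
(> = start, * = accepting)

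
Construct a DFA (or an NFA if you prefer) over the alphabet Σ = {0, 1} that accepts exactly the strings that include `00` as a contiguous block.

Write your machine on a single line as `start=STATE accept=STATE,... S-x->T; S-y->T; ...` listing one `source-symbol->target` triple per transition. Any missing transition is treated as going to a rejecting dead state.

start=s0; accept=s2; s0-0->s1; s0-1->s0; s1-0->s2; s1-1->s0; s2-0->s2; s2-1->s2

States s0..s1 record the length of the longest prefix of `00` that matches the current input suffix. Reaching s2 means `00` has been seen, and we stay there forever. Accept from s2.
With 3 states:
        0   1  
>  s0   s1  s0 
   s1   s2  s0 
 * s2   s2  s2 
(> = start, * = accepting)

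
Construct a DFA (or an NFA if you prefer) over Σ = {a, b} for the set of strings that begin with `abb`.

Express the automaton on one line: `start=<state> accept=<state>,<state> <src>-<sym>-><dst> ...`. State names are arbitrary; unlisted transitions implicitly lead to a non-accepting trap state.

Check the first 3 symbols one by one: s0 through s2 record how many have matched `abb` so far; any wrong symbol goes to the dead state s4. After all 3 match we enter the accepting sink s3.
5 states suffice.
        a   b  
>  s0   s1  s4 
   s1   s4  s2 
   s2   s4  s3 
 * s3   s3  s3 
   s4   s4  s4 
(> = start, * = accepting)

start=s0 accept=s3 s0-a->s1 s0-b->s4 s1-a->s4 s1-b->s2 s2-a->s4 s2-b->s3 s3-a->s3 s3-b->s3 s4-a->s4 s4-b->s4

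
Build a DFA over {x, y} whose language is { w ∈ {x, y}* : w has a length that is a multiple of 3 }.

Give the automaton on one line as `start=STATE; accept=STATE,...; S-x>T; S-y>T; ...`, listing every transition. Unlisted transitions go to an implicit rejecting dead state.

start=q0; accept=q0; q0-x>q1; q0-y>q1; q1-x>q2; q1-y>q2; q2-x>q0; q2-y>q0

Count input length modulo 3: every symbol advances one step around the cycle q0 → q1 → q2 → q0. Accept at q0.
A 3-state machine:
        x   y  
>* q0   q1  q1 
   q1   q2  q2 
   q2   q0  q0 
(> = start, * = accepting)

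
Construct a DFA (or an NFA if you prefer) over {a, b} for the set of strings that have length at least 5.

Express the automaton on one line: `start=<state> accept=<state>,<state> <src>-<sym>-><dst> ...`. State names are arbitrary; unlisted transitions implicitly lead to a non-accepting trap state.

start=q0 accept=q5,q6 q0-a->q1 q0-b->q1 q1-a->q2 q1-b->q2 q2-a->q3 q2-b->q3 q3-a->q4 q3-b->q4 q4-a->q5 q4-b->q5 q5-a->q6 q5-b->q6 q6-a->q6 q6-b->q6

Count input length up to 6: every symbol moves from q0 toward q6, which means 'more than 5' and absorbs. Accept from {q5, q6}.
With 7 states:
        a   b  
>  q0   q1  q1 
   q1   q2  q2 
   q2   q3  q3 
   q3   q4  q4 
   q4   q5  q5 
 * q5   q6  q6 
 * q6   q6  q6 
(> = start, * = accepting)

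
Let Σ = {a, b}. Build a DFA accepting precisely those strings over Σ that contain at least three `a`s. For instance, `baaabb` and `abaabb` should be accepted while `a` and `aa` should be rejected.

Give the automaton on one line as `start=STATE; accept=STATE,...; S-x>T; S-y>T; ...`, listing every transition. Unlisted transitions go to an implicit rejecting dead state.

start=S0; accept=S3,S4; S0-a>S1; S0-b>S0; S1-a>S2; S1-b>S1; S2-a>S3; S2-b>S2; S3-a>S4; S3-b>S3; S4-a>S4; S4-b>S4

Count `a`s, saturating at 4: states S0 through S3 mean 0 through 3 `a`s seen; S4 means more than 3. Each `a` increments (capped at S4); other symbols loop. Accept from {S3, S4}.
5 states suffice.
        a   b  
>  S0   S1  S0 
   S1   S2  S1 
   S2   S3  S2 
 * S3   S4  S3 
 * S4   S4  S4 
(> = start, * = accepting)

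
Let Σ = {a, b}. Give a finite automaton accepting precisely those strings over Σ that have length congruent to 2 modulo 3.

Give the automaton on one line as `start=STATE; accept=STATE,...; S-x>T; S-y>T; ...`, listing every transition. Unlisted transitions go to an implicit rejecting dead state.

start=s0; accept=s2; s0-a>s1; s0-b>s1; s1-a>s2; s1-b>s2; s2-a>s0; s2-b>s0

Count input length modulo 3: every symbol advances one step around the cycle s0 → s1 → s2 → s0. Accept at s2.
With 3 states:
        a   b  
>  s0   s1  s1 
   s1   s2  s2 
 * s2   s0  s0 
(> = start, * = accepting)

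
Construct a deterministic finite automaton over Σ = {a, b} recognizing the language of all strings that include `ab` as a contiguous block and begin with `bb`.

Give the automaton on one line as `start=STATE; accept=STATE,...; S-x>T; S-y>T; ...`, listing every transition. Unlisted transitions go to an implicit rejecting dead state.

start=q0; accept=q6; q0-a>q1; q0-b>q2; q1-a>q1; q1-b>q3; q2-a>q1; q2-b>q4; q3-a>q3; q3-b>q3; q4-a>q5; q4-b>q4; q5-a>q5; q5-b>q6; q6-a>q6; q6-b>q6

Handle the two conditions separately and then intersect. The first has 3 states tracking whether and how much of `ab` has been seen; the second has 4 states tracking whether the input so far still matches the prefix `bb`. A product state is a pair (one from each), accepting exactly when both do.
        a   b  
>  q0   q1  q2 
   q1   q1  q3 
   q2   q1  q4 
   q3   q3  q3 
   q4   q5  q4 
   q5   q5  q6 
 * q6   q6  q6 
(> = start, * = accepting)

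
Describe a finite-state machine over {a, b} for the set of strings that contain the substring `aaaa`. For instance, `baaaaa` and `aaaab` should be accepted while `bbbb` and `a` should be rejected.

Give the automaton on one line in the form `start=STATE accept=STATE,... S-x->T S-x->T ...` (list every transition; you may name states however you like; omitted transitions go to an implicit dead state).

start=q0 accept=q4 q0-a->q1 q0-b->q0 q1-a->q2 q1-b->q0 q2-a->q3 q2-b->q0 q3-a->q4 q3-b->q0 q4-a->q4 q4-b->q4

Track how much of `aaaa` has been matched so far: state q0 is no progress, q4 is the absorbing accept state reached once `aaaa` has occurred. Intermediate states record partial matches; on a mismatch, fall back to the longest reusable overlap.
5 states suffice.
        a   b  
>  q0   q1  q0 
   q1   q2  q0 
   q2   q3  q0 
   q3   q4  q0 
 * q4   q4  q4 
(> = start, * = accepting)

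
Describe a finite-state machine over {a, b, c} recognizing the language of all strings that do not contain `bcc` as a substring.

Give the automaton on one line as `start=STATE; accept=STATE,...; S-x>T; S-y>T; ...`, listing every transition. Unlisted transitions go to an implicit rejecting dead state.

start=S0; accept=S0,S1,S2; S0-a>S0; S0-b>S1; S0-c>S0; S1-a>S0; S1-b>S1; S1-c>S2; S2-a>S0; S2-b>S1; S2-c>S3; S3-a>S3; S3-b>S3; S3-c>S3

This is the complement of 'contains `bcc`'. Use the same substring-matching states — S0 through S3 holding how much of `bcc` has just been matched — but flip the accepting set: everything except the trap S3 accepts.
With 4 states:
        a   b   c  
>* S0   S0  S1  S0 
 * S1   S0  S1  S2 
 * S2   S0  S1  S3 
   S3   S3  S3  S3 
(> = start, * = accepting)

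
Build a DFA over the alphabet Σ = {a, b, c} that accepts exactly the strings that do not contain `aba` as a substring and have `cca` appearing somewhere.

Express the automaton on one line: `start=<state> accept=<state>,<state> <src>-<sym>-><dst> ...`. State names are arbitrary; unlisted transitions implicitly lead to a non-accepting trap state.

start=q0 accept=q6,q8,q9 q0-a->q1 q0-b->q0 q0-c->q2 q1-a->q1 q1-b->q3 q1-c->q2 q2-a->q1 q2-b->q0 q2-c->q4 q3-a->q5 q3-b->q0 q3-c->q2 q4-a->q6 q4-b->q0 q4-c->q4 q5-a->q5 q5-b->q5 q5-c->q7 q6-a->q6 q6-b->q8 q6-c->q9 q7-a->q5 q7-b->q5 q7-c->q10 q8-a->q11 q8-b->q9 q8-c->q9 q9-a->q6 q9-b->q9 q9-c->q9 q10-a->q11 q10-b->q5 q10-c->q10 q11-a->q11 q11-b->q11 q11-c->q11

Build one automaton per condition and run them in lockstep. The first has 4 states tracking partial matches of the forbidden pattern `aba`; the second has 4 states tracking whether and how much of `cca` has been seen. A product state is a pair (one from each), accepting exactly when both do.
12 states suffice.
          a    b    c  
>  q0     q1   q0   q2 
   q1     q1   q3   q2 
   q2     q1   q0   q4 
   q3     q5   q0   q2 
   q4     q6   q0   q4 
   q5     q5   q5   q7 
 * q6     q6   q8   q9 
   q7     q5   q5  q10 
 * q8    q11   q9   q9 
 * q9     q6   q9   q9 
   q10   q11   q5  q10 
   q11   q11  q11  q11 
(> = start, * = accepting)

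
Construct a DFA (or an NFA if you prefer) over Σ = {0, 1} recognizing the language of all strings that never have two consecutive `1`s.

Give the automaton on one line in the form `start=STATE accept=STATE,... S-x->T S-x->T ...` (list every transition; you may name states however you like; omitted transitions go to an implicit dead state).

start=S0 accept=S0,S1 S0-0->S0 S0-1->S1 S1-0->S0 S1-1->S2 S2-0->S2 S2-1->S2

This is the complement of 'contains `11`'. Use the same substring-matching states — S0 through S2 holding how much of `11` has just been matched — but flip the accepting set: everything except the trap S2 accepts.
With 3 states:
        0   1  
>* S0   S0  S1 
 * S1   S0  S2 
   S2   S2  S2 
(> = start, * = accepting)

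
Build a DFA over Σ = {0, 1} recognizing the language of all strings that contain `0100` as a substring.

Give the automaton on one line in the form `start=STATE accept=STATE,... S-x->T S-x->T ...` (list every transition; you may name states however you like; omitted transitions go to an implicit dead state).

States q0..q3 record the length of the longest prefix of `0100` that matches the current input suffix. Reaching q4 means `0100` has been seen, and we stay there forever. Accept from q4.
5 states suffice.
        0   1  
>  q0   q1  q0 
   q1   q1  q2 
   q2   q3  q0 
   q3   q4  q2 
 * q4   q4  q4 
(> = start, * = accepting)

start=q0 accept=q4 q0-0->q1 q0-1->q0 q1-0->q1 q1-1->q2 q2-0->q3 q2-1->q0 q3-0->q4 q3-1->q2 q4-0->q4 q4-1->q4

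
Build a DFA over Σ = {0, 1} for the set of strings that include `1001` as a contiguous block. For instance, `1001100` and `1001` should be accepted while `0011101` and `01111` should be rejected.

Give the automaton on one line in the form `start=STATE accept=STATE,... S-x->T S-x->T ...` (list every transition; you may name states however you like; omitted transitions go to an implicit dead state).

Track how much of `1001` has been matched so far: state q0 is no progress, q4 is the absorbing accept state reached once `1001` has occurred. Intermediate states record partial matches; on a mismatch, fall back to the longest reusable overlap.
        0   1  
>  q0   q0  q1 
   q1   q2  q1 
   q2   q3  q1 
   q3   q0  q4 
 * q4   q4  q4 
(> = start, * = accepting)

start=q0 accept=q4 q0-0->q0 q0-1->q1 q1-0->q2 q1-1->q1 q2-0->q3 q2-1->q1 q3-0->q0 q3-1->q4 q4-0->q4 q4-1->q4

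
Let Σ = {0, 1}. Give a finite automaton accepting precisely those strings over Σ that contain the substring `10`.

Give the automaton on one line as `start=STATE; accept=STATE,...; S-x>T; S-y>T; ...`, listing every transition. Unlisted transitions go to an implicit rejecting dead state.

Track how much of `10` has been matched so far: state S0 is no progress, S2 is the absorbing accept state reached once `10` has occurred. Intermediate states record partial matches; on a mismatch, fall back to the longest reusable overlap.
A 3-state machine:
        0   1  
>  S0   S0  S1 
   S1   S2  S1 
 * S2   S2  S2 
(> = start, * = accepting)

start=S0; accept=S2; S0-0>S0; S0-1>S1; S1-0>S2; S1-1>S1; S2-0>S2; S2-1>S2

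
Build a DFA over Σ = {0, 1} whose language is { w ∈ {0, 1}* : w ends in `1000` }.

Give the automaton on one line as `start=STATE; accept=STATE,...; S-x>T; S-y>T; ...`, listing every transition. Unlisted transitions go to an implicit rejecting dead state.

Remember how much of `1000` the current input suffix matches. State s0 means no match yet; s1 means the last symbol is `1`; s2 means the last 2 symbols are `10`; s3 means the last 3 symbols are `100`; s4 means the last 4 symbols are `1000`. Only s4 accepts. On a mismatch, fall back to the longest proper suffix that is still a prefix of `1000`.
5 states suffice.
        0   1  
>  s0   s0  s1 
   s1   s2  s1 
   s2   s3  s1 
   s3   s4  s1 
 * s4   s0  s1 
(> = start, * = accepting)

start=s0; accept=s4; s0-0>s0; s0-1>s1; s1-0>s2; s1-1>s1; s2-0>s3; s2-1>s1; s3-0>s4; s3-1>s1; s4-0>s0; s4-1>s1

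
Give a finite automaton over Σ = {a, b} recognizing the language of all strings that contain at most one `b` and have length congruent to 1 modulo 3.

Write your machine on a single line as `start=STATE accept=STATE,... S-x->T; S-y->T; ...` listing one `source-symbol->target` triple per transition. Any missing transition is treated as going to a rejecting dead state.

Handle the two conditions separately and then intersect. One (3 states) tracks the count of `b`s, saturating at 2; the other (3 states) tracks the input length modulo 3. Each combined state is a pair, one component from each; accept when both components accept.
A 9-state machine:
        a   b  
>  q0   q1  q2 
 * q1   q3  q4 
 * q2   q4  q5 
   q3   q0  q6 
   q4   q6  q7 
   q5   q7  q7 
   q6   q2  q8 
   q7   q8  q8 
   q8   q5  q5 
(> = start, * = accepting)

start=q0; accept=q1,q2; q0-a->q1; q0-b->q2; q1-a->q3; q1-b->q4; q2-a->q4; q2-b->q5; q3-a->q0; q3-b->q6; q4-a->q6; q4-b->q7; q5-a->q7; q5-b->q7; q6-a->q2; q6-b->q8; q7-a->q8; q7-b->q8; q8-a->q5; q8-b->q5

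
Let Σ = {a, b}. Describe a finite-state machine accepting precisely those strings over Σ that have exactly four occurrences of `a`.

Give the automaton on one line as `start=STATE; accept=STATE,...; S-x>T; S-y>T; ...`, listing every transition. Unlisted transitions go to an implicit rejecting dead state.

start=q0; accept=q4; q0-a>q1; q0-b>q0; q1-a>q2; q1-b>q1; q2-a>q3; q2-b>q2; q3-a>q4; q3-b>q3; q4-a>q5; q4-b>q4; q5-a>q5; q5-b>q5

Only the number of `a`s matters, and only up to 5. Make a chain q0 → q1 → q2 → q3 → q4 → q5 advanced by each `a` (with q5 absorbing); every other symbol self-loops. The accepting set is {q4}.
A 6-state machine:
        a   b  
>  q0   q1  q0 
   q1   q2  q1 
   q2   q3  q2 
   q3   q4  q3 
 * q4   q5  q4 
   q5   q5  q5 
(> = start, * = accepting)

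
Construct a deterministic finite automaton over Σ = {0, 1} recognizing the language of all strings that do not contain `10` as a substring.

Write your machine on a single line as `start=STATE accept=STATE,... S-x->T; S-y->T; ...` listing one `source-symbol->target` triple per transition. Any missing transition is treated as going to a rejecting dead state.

Track partial matches of the forbidden pattern `10`. State s2 is a dead state reached once `10` has occurred; every other state accepts. s0 means no part of `10` is currently matched.
3 states suffice.
        0   1  
>* s0   s0  s1 
 * s1   s2  s1 
   s2   s2  s2 
(> = start, * = accepting)

start=s0; accept=s0,s1; s0-0->s0; s0-1->s1; s1-0->s2; s1-1->s1; s2-0->s2; s2-1->s2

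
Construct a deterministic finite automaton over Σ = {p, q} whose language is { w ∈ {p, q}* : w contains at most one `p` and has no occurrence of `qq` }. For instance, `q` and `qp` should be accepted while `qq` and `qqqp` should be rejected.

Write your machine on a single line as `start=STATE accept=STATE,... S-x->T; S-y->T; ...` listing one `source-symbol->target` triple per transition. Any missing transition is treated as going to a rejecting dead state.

start=A; accept=A,B,C,E; A-p->B; A-q->C; B-p->D; B-q->E; C-p->B; C-q->D; D-p->D; D-q->D; E-p->D; E-q->D

Run two small machines in parallel and take their product. One (3 states) tracks the count of `p`s, saturating at 2; the other (3 states) tracks partial matches of the forbidden pattern `qq`. Each combined state is a pair, one component from each; accept when both components accept. Equivalent product states are then merged.
With 5 states:
       p  q 
>* A   B  C 
 * B   D  E 
 * C   B  D 
   D   D  D 
 * E   D  D 
(> = start, * = accepting)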